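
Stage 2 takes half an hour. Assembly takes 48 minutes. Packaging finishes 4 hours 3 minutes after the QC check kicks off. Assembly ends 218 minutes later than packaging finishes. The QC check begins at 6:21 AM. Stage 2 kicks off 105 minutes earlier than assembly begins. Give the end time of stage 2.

11:59 AM

Packaging ends at 6:21 AM + 243 min = 10:24 AM.
Assembly ends at 10:24 AM + 218 min = 2:02 PM.
Assembly starts at 2:02 PM − 48 min = 1:14 PM.
Stage 2 starts at 1:14 PM − 105 min = 11:29 AM.
Stage 2 ends at 11:29 AM + 30 min = 11:59 AM.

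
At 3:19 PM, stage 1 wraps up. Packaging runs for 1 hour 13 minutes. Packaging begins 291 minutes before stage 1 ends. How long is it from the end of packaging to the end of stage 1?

218 minutes

Packaging starts at 3:19 PM − 291 min = 10:28 AM.
Packaging ends at 10:28 AM + 73 min = 11:41 AM.
From 11:41 AM to 3:19 PM is 218 minutes.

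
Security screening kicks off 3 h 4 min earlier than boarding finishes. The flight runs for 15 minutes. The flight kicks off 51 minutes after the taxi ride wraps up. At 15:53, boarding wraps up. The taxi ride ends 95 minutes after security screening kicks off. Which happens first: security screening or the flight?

Security screening starts at 15:53 − 184 min = 12:49.
The taxi ride ends at 12:49 + 95 min = 14:24.
The flight starts at 14:24 + 51 min = 15:15.
Security screening starts at 12:49 and the flight starts at 15:15, so security screening is first.

security screening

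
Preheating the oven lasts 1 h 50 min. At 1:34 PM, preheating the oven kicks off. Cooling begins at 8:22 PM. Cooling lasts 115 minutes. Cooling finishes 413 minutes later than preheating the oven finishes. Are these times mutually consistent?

Yes

Preheating the oven ends at 1:34 PM + 110 min = 3:24 PM.
Cooling ends at 3:24 PM + 413 min = 10:17 PM.
Cooling starts at 10:17 PM − 115 min = 8:22 PM.
That matches the stated 8:22 PM, so the schedule is consistent.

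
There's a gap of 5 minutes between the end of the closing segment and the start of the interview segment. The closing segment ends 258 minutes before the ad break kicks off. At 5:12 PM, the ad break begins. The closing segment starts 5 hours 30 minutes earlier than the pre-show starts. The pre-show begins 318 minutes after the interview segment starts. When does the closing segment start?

12:47 PM

The closing segment ends at 5:12 PM − 258 min = 12:54 PM.
The interview segment starts at 12:54 PM + 5 min = 12:59 PM.
The pre-show starts at 12:59 PM + 318 min = 6:17 PM.
The closing segment starts at 6:17 PM − 330 min = 12:47 PM.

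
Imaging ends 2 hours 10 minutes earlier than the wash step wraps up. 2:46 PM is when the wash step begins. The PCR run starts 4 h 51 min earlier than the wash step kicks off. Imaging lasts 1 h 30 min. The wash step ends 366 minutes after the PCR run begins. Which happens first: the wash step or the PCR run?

The PCR run starts at 2:46 PM − 291 min = 9:55 AM.
The wash step starts at 2:46 PM and the PCR run starts at 9:55 AM, so the PCR run is first.

the PCR run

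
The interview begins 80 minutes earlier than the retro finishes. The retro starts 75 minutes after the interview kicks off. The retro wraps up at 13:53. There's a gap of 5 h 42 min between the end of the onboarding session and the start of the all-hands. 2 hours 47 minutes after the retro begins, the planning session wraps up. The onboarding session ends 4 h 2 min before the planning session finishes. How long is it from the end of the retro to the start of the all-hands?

4 h 22 min

The interview starts at 13:53 − 80 min = 12:33.
The retro starts at 12:33 + 75 min = 13:48.
The planning session ends at 13:48 + 167 min = 16:35.
The onboarding session ends at 16:35 − 242 min = 12:33.
The all-hands starts at 12:33 + 342 min = 18:15.
From 13:53 to 18:15 is 4 h 22 min.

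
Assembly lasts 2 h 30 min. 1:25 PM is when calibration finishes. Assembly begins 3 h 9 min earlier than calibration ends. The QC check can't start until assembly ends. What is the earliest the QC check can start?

Assembly starts at 1:25 PM − 189 min = 10:16 AM.
Assembly ends at 10:16 AM + 150 min = 12:46 PM.
The QC check is bounded by assembly, so the earliest it can start is 12:46 PM.

12:46 PM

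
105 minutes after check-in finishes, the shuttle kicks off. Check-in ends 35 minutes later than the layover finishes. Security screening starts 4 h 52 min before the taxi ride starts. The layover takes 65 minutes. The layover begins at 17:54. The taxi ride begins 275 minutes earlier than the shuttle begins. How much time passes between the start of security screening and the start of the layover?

The layover ends at 17:54 + 65 min = 18:59.
Check-in ends at 18:59 + 35 min = 19:34.
The shuttle starts at 19:34 + 105 min = 21:19.
The taxi ride starts at 21:19 − 275 min = 16:44.
Security screening starts at 16:44 − 292 min = 11:52.
From 11:52 to 17:54 is 6 h 2 min.

6 h 2 min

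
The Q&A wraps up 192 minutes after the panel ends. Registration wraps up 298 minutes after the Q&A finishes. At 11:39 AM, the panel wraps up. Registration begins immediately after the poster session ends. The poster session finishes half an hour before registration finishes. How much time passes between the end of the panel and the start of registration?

The Q&A ends at 11:39 AM + 192 min = 2:51 PM.
Registration ends at 2:51 PM + 298 min = 7:49 PM.
The poster session ends at 7:49 PM − 30 min = 7:19 PM.
So registration starts at 7:19 PM.
From 11:39 AM to 7:19 PM is 7 hours 40 minutes.

7 hours 40 minutes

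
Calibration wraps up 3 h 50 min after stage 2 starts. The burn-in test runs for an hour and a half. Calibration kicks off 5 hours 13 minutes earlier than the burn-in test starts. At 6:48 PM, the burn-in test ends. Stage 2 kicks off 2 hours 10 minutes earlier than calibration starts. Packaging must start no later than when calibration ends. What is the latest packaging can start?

The burn-in test starts at 6:48 PM − 90 min = 5:18 PM.
Calibration starts at 5:18 PM − 313 min = 12:05 PM.
Stage 2 starts at 12:05 PM − 130 min = 9:55 AM.
Calibration ends at 9:55 AM + 230 min = 1:45 PM.
Packaging is bounded by calibration, so the latest it can start is 1:45 PM.

1:45 PM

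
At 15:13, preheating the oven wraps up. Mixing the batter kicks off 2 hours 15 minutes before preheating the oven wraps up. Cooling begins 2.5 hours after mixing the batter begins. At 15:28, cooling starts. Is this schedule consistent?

Yes

Mixing the batter starts at 15:13 − 135 min = 12:58.
Cooling starts at 12:58 + 150 min = 15:28.
That matches the stated 15:28, so the schedule is consistent.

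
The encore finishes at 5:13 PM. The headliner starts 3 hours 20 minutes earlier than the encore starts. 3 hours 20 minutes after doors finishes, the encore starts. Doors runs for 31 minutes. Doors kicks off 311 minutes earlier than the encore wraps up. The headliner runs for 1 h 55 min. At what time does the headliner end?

Doors starts at 5:13 PM − 311 min = 12:02 PM.
Doors ends at 12:02 PM + 31 min = 12:33 PM.
The encore starts at 12:33 PM + 200 min = 3:53 PM.
The headliner starts at 3:53 PM − 200 min = 12:33 PM.
The headliner ends at 12:33 PM + 115 min = 2:28 PM.

2:28 PM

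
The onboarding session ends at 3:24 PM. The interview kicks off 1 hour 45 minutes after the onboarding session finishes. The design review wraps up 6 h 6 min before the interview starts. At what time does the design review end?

The interview starts at 3:24 PM + 105 min = 5:09 PM.
The design review ends at 5:09 PM − 366 min = 11:03 AM.

11:03 AM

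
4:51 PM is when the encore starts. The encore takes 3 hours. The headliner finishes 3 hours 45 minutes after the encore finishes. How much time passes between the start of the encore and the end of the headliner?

6 hours 45 minutes

The encore ends at 4:51 PM + 180 min = 7:51 PM.
The headliner ends at 7:51 PM + 225 min = 11:36 PM.
From 4:51 PM to 11:36 PM is 6 hours 45 minutes.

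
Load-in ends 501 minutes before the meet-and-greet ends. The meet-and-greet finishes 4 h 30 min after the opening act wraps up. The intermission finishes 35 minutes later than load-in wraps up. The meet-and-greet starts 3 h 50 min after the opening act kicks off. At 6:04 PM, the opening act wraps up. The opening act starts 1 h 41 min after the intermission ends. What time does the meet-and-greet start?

8:19 PM

The meet-and-greet ends at 6:04 PM + 270 min = 10:34 PM.
Load-in ends at 10:34 PM − 501 min = 2:13 PM.
The intermission ends at 2:13 PM + 35 min = 2:48 PM.
The opening act starts at 2:48 PM + 101 min = 4:29 PM.
The meet-and-greet starts at 4:29 PM + 230 min = 8:19 PM.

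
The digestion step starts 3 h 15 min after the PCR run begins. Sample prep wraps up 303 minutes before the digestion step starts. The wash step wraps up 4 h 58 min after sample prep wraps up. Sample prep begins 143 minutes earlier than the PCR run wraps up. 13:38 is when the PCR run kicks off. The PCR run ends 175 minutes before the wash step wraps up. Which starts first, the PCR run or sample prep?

The digestion step starts at 13:38 + 195 min = 16:53.
Sample prep ends at 16:53 − 303 min = 11:50.
The wash step ends at 11:50 + 298 min = 16:48.
The PCR run ends at 16:48 − 175 min = 13:53.
Sample prep starts at 13:53 − 143 min = 11:30.
The PCR run starts at 13:38 and sample prep starts at 11:30, so sample prep is first.

sample prep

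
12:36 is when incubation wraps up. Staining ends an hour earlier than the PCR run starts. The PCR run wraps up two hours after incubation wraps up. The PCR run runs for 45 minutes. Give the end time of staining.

The PCR run ends at 12:36 + 120 min = 14:36.
The PCR run starts at 14:36 − 45 min = 13:51.
Staining ends at 13:51 − 60 min = 12:51.

12:51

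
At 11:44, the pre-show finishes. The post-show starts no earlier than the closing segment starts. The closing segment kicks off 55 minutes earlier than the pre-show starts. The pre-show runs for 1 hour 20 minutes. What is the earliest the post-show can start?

The pre-show starts at 11:44 − 80 min = 10:24.
The closing segment starts at 10:24 − 55 min = 09:29.
The post-show is bounded by the closing segment, so the earliest it can start is 09:29.

09:29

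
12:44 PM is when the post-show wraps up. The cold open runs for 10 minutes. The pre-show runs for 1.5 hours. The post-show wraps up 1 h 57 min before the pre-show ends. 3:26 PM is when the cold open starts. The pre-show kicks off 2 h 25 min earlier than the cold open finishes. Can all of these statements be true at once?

Yes

The cold open ends at 3:26 PM + 10 min = 3:36 PM.
The pre-show starts at 3:36 PM − 145 min = 1:11 PM.
The pre-show ends at 1:11 PM + 90 min = 2:41 PM.
The post-show ends at 2:41 PM − 117 min = 12:44 PM.
That matches the stated 12:44 PM, so the schedule is consistent.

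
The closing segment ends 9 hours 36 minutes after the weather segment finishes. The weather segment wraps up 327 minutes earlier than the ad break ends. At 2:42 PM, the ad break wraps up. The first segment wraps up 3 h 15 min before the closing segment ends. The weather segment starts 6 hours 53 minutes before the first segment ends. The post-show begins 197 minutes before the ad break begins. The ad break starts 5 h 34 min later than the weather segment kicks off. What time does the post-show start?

The weather segment ends at 2:42 PM − 327 min = 9:15 AM.
The closing segment ends at 9:15 AM + 576 min = 6:51 PM.
The first segment ends at 6:51 PM − 195 min = 3:36 PM.
The weather segment starts at 3:36 PM − 413 min = 8:43 AM.
The ad break starts at 8:43 AM + 334 min = 2:17 PM.
The post-show starts at 2:17 PM − 197 min = 11:00 AM.

11:00 AM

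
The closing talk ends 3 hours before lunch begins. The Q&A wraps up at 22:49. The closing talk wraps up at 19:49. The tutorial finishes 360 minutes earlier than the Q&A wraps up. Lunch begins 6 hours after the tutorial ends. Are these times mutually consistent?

Yes

The tutorial ends at 22:49 − 360 min = 16:49.
Lunch starts at 16:49 + 360 min = 22:49.
The closing talk ends at 22:49 − 180 min = 19:49.
That matches the stated 19:49, so the schedule is consistent.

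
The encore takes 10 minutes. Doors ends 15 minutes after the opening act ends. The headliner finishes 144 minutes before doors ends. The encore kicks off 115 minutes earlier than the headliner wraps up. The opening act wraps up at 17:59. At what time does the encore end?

Doors ends at 17:59 + 15 min = 18:14.
The headliner ends at 18:14 − 144 min = 15:50.
The encore starts at 15:50 − 115 min = 13:55.
The encore ends at 13:55 + 10 min = 14:05.

14:05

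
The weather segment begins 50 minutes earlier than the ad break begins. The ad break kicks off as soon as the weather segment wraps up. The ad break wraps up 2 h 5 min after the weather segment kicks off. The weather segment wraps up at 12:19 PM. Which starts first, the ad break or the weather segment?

The ad break starts at 12:19 PM.
The weather segment starts at 12:19 PM − 50 min = 11:29 AM.
The ad break starts at 12:19 PM and the weather segment starts at 11:29 AM, so the weather segment is first.

the weather segment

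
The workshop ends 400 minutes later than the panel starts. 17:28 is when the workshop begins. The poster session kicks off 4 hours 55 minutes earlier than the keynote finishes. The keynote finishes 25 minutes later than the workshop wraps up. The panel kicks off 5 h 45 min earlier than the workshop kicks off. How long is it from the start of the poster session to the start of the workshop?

The panel starts at 17:28 − 345 min = 11:43.
The workshop ends at 11:43 + 400 min = 18:23.
The keynote ends at 18:23 + 25 min = 18:48.
The poster session starts at 18:48 − 295 min = 13:53.
From 13:53 to 17:28 is 3 h 35 min.

3 h 35 min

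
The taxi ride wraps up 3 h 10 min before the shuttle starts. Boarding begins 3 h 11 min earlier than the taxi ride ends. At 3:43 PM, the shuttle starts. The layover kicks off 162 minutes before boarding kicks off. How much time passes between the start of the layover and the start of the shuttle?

9 hours 3 minutes

The taxi ride ends at 3:43 PM − 190 min = 12:33 PM.
Boarding starts at 12:33 PM − 191 min = 9:22 AM.
The layover starts at 9:22 AM − 162 min = 6:40 AM.
From 6:40 AM to 3:43 PM is 9 hours 3 minutes.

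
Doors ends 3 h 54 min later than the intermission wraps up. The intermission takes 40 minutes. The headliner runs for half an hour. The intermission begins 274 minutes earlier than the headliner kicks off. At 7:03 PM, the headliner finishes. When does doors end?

6:33 PM

The headliner starts at 7:03 PM − 30 min = 6:33 PM.
The intermission starts at 6:33 PM − 274 min = 1:59 PM.
The intermission ends at 1:59 PM + 40 min = 2:39 PM.
Doors ends at 2:39 PM + 234 min = 6:33 PM.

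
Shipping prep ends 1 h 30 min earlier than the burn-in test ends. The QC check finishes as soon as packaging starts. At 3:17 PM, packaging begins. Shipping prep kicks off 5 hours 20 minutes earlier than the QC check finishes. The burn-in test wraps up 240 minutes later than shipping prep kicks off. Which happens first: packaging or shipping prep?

shipping prep

The QC check ends at 3:17 PM.
Shipping prep starts at 3:17 PM − 320 min = 9:57 AM.
Packaging starts at 3:17 PM and shipping prep starts at 9:57 AM, so shipping prep is first.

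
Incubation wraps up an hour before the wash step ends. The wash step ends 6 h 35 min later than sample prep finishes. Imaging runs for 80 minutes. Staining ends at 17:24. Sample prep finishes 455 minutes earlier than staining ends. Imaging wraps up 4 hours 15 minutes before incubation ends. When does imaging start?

09:49

Sample prep ends at 17:24 − 455 min = 09:49.
The wash step ends at 09:49 + 395 min = 16:24.
Incubation ends at 16:24 − 60 min = 15:24.
Imaging ends at 15:24 − 255 min = 11:09.
Imaging starts at 11:09 − 80 min = 09:49.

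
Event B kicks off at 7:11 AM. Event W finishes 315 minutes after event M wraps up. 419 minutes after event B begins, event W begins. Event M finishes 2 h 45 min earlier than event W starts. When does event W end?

4:40 PM

Event W starts at 7:11 AM + 419 min = 2:10 PM.
Event M ends at 2:10 PM − 165 min = 11:25 AM.
Event W ends at 11:25 AM + 315 min = 4:40 PM.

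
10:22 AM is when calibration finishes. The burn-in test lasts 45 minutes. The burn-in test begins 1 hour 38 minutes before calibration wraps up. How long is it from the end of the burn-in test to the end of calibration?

53 minutes

The burn-in test starts at 10:22 AM − 98 min = 8:44 AM.
The burn-in test ends at 8:44 AM + 45 min = 9:29 AM.
From 9:29 AM to 10:22 AM is 53 minutes.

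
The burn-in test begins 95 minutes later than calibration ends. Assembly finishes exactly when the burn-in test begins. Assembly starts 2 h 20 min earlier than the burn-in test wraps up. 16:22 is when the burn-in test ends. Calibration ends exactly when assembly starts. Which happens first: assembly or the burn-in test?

Assembly starts at 16:22 − 140 min = 14:02.
So calibration ends at 14:02.
The burn-in test starts at 14:02 + 95 min = 15:37.
Assembly starts at 14:02 and the burn-in test starts at 15:37, so assembly is first.

assembly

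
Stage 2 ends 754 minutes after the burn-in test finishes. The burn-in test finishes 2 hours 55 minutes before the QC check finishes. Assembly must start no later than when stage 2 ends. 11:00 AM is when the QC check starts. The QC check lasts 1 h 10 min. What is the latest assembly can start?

9:49 PM

The QC check ends at 11:00 AM + 70 min = 12:10 PM.
The burn-in test ends at 12:10 PM − 175 min = 9:15 AM.
Stage 2 ends at 9:15 AM + 754 min = 9:49 PM.
Assembly is bounded by stage 2, so the latest it can start is 9:49 PM.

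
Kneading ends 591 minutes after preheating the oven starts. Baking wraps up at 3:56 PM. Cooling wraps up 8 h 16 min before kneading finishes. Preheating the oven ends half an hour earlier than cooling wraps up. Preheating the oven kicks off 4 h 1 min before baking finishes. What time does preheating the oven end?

Preheating the oven starts at 3:56 PM − 241 min = 11:55 AM.
Kneading ends at 11:55 AM + 591 min = 9:46 PM.
Cooling ends at 9:46 PM − 496 min = 1:30 PM.
Preheating the oven ends at 1:30 PM − 30 min = 1:00 PM.

1:00 PM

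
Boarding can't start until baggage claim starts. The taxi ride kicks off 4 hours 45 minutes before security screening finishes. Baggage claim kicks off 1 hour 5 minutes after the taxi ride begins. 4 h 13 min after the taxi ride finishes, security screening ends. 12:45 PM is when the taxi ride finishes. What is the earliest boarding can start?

Security screening ends at 12:45 PM + 253 min = 4:58 PM.
The taxi ride starts at 4:58 PM − 285 min = 12:13 PM.
Baggage claim starts at 12:13 PM + 65 min = 1:18 PM.
Boarding is bounded by baggage claim, so the earliest it can start is 1:18 PM.

1:18 PM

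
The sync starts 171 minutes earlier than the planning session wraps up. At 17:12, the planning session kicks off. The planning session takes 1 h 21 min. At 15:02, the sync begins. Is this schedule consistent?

The planning session ends at 17:12 + 81 min = 18:33.
The sync starts at 18:33 − 171 min = 15:42.
But the sync is also said to start at 15:02 — a 40-minute conflict.

No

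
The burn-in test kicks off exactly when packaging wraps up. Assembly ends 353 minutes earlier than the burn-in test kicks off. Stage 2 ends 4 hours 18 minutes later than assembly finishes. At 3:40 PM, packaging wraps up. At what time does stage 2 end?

The burn-in test starts at 3:40 PM.
Assembly ends at 3:40 PM − 353 min = 9:47 AM.
Stage 2 ends at 9:47 AM + 258 min = 2:05 PM.

2:05 PM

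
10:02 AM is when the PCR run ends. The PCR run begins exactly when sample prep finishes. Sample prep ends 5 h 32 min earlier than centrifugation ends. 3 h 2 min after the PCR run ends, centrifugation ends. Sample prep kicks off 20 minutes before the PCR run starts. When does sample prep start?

Centrifugation ends at 10:02 AM + 182 min = 1:04 PM.
Sample prep ends at 1:04 PM − 332 min = 7:32 AM.
So the PCR run starts at 7:32 AM.
Sample prep starts at 7:32 AM − 20 min = 7:12 AM.

7:12 AM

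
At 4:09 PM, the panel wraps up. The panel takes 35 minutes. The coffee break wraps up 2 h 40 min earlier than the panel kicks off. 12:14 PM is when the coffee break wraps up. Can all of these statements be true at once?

No

The panel starts at 4:09 PM − 35 min = 3:34 PM.
The coffee break ends at 3:34 PM − 160 min = 12:54 PM.
But the coffee break is also said to end at 12:14 PM — a 40-minute conflict.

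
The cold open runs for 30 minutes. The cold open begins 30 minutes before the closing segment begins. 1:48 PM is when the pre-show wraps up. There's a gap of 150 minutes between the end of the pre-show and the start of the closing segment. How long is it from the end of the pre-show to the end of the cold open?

2 h 30 min

The closing segment starts at 1:48 PM + 150 min = 4:18 PM.
The cold open starts at 4:18 PM − 30 min = 3:48 PM.
The cold open ends at 3:48 PM + 30 min = 4:18 PM.
From 1:48 PM to 4:18 PM is 2 h 30 min.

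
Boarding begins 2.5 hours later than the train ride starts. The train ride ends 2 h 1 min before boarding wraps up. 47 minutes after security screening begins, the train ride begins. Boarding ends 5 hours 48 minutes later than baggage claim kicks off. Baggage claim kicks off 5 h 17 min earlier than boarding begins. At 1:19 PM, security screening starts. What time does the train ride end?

3:06 PM

The train ride starts at 1:19 PM + 47 min = 2:06 PM.
Boarding starts at 2:06 PM + 150 min = 4:36 PM.
Baggage claim starts at 4:36 PM − 317 min = 11:19 AM.
Boarding ends at 11:19 AM + 348 min = 5:07 PM.
The train ride ends at 5:07 PM − 121 min = 3:06 PM.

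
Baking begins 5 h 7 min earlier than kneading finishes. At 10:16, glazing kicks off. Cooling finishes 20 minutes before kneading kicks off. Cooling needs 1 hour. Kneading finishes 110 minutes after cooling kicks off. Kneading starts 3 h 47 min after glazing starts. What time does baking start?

09:26

Kneading starts at 10:16 + 227 min = 14:03.
Cooling ends at 14:03 − 20 min = 13:43.
Cooling starts at 13:43 − 60 min = 12:43.
Kneading ends at 12:43 + 110 min = 14:33.
Baking starts at 14:33 − 307 min = 09:26.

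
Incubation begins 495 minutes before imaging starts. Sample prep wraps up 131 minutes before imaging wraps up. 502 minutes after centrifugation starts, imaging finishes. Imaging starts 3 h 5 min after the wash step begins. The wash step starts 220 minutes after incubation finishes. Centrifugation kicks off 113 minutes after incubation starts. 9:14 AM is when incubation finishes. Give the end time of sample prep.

3:48 PM

The wash step starts at 9:14 AM + 220 min = 12:54 PM.
Imaging starts at 12:54 PM + 185 min = 3:59 PM.
Incubation starts at 3:59 PM − 495 min = 7:44 AM.
Centrifugation starts at 7:44 AM + 113 min = 9:37 AM.
Imaging ends at 9:37 AM + 502 min = 5:59 PM.
Sample prep ends at 5:59 PM − 131 min = 3:48 PM.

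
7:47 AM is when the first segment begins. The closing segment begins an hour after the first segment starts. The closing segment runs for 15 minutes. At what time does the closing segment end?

9:02 AM

The closing segment starts at 7:47 AM + 60 min = 8:47 AM.
The closing segment ends at 8:47 AM + 15 min = 9:02 AM.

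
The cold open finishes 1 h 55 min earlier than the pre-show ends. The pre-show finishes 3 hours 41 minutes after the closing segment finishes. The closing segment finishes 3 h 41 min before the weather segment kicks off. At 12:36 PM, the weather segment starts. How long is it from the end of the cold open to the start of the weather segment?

1 hour 55 minutes

The closing segment ends at 12:36 PM − 221 min = 8:55 AM.
The pre-show ends at 8:55 AM + 221 min = 12:36 PM.
The cold open ends at 12:36 PM − 115 min = 10:41 AM.
From 10:41 AM to 12:36 PM is 1 hour 55 minutes.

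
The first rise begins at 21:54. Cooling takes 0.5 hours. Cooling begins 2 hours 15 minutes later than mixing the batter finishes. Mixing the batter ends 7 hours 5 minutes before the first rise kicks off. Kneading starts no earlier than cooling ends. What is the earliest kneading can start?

17:34

Mixing the batter ends at 21:54 − 425 min = 14:49.
Cooling starts at 14:49 + 135 min = 17:04.
Cooling ends at 17:04 + 30 min = 17:34.
Kneading is bounded by cooling, so the earliest it can start is 17:34.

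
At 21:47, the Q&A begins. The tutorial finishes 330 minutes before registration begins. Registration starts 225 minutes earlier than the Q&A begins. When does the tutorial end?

Registration starts at 21:47 − 225 min = 18:02.
The tutorial ends at 18:02 − 330 min = 12:32.

12:32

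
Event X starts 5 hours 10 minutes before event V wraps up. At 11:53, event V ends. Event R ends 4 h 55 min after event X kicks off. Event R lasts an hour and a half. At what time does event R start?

10:08

Event X starts at 11:53 − 310 min = 06:43.
Event R ends at 06:43 + 295 min = 11:38.
Event R starts at 11:38 − 90 min = 10:08.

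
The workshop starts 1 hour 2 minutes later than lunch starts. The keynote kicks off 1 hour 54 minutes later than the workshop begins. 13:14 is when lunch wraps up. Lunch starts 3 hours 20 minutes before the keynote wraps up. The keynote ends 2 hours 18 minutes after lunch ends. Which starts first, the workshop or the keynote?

the workshop

The keynote ends at 13:14 + 138 min = 15:32.
Lunch starts at 15:32 − 200 min = 12:12.
The workshop starts at 12:12 + 62 min = 13:14.
The keynote starts at 13:14 + 114 min = 15:08.
The workshop starts at 13:14 and the keynote starts at 15:08, so the workshop is first.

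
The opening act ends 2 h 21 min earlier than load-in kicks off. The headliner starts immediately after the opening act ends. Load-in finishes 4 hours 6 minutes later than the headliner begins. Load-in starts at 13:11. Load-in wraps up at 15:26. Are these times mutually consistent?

No

The opening act ends at 13:11 − 141 min = 10:50.
So the headliner starts at 10:50.
Load-in ends at 10:50 + 246 min = 14:56.
But load-in is also said to end at 15:26 — a 30-minute conflict.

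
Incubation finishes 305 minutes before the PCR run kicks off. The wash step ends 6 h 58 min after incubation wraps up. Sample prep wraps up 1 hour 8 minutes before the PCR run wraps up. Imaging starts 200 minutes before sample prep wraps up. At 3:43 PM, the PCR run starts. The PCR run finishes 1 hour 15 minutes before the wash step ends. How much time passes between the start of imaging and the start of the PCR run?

3 h 50 min

Incubation ends at 3:43 PM − 305 min = 10:38 AM.
The wash step ends at 10:38 AM + 418 min = 5:36 PM.
The PCR run ends at 5:36 PM − 75 min = 4:21 PM.
Sample prep ends at 4:21 PM − 68 min = 3:13 PM.
Imaging starts at 3:13 PM − 200 min = 11:53 AM.
From 11:53 AM to 3:43 PM is 3 h 50 min.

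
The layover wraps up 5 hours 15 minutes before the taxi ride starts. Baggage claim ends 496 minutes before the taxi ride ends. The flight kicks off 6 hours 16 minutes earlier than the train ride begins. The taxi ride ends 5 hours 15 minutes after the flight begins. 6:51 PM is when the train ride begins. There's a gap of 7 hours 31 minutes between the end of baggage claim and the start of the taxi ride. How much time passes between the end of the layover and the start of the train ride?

The flight starts at 6:51 PM − 376 min = 12:35 PM.
The taxi ride ends at 12:35 PM + 315 min = 5:50 PM.
Baggage claim ends at 5:50 PM − 496 min = 9:34 AM.
The taxi ride starts at 9:34 AM + 451 min = 5:05 PM.
The layover ends at 5:05 PM − 315 min = 11:50 AM.
From 11:50 AM to 6:51 PM is 7 h 1 min.

7 h 1 min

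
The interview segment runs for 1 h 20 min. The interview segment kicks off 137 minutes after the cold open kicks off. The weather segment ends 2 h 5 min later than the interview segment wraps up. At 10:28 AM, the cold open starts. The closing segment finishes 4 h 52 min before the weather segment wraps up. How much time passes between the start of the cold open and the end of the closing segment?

50 minutes

The interview segment starts at 10:28 AM + 137 min = 12:45 PM.
The interview segment ends at 12:45 PM + 80 min = 2:05 PM.
The weather segment ends at 2:05 PM + 125 min = 4:10 PM.
The closing segment ends at 4:10 PM − 292 min = 11:18 AM.
From 10:28 AM to 11:18 AM is 50 minutes.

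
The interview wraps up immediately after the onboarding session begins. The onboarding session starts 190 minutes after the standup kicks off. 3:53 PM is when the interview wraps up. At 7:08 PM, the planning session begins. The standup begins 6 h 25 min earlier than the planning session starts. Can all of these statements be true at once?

The standup starts at 7:08 PM − 385 min = 12:43 PM.
The onboarding session starts at 12:43 PM + 190 min = 3:53 PM.
So the interview ends at 3:53 PM.
That matches the stated 3:53 PM, so the schedule is consistent.

Yes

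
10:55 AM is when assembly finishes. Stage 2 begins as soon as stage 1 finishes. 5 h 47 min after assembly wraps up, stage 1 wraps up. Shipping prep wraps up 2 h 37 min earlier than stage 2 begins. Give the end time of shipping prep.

Stage 1 ends at 10:55 AM + 347 min = 4:42 PM.
So stage 2 starts at 4:42 PM.
Shipping prep ends at 4:42 PM − 157 min = 2:05 PM.

2:05 PM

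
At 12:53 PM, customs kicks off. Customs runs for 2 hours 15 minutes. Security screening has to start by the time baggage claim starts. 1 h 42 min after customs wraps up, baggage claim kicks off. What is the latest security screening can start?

4:50 PM

Customs ends at 12:53 PM + 135 min = 3:08 PM.
Baggage claim starts at 3:08 PM + 102 min = 4:50 PM.
Security screening is bounded by baggage claim, so the latest it can start is 4:50 PM.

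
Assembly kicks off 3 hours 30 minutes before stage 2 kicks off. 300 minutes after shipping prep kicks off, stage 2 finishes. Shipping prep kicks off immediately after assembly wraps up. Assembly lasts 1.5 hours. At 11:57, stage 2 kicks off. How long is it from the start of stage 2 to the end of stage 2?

180 minutes

Assembly starts at 11:57 − 210 min = 08:27.
Assembly ends at 08:27 + 90 min = 09:57.
So shipping prep starts at 09:57.
Stage 2 ends at 09:57 + 300 min = 14:57.
From 11:57 to 14:57 is 180 minutes.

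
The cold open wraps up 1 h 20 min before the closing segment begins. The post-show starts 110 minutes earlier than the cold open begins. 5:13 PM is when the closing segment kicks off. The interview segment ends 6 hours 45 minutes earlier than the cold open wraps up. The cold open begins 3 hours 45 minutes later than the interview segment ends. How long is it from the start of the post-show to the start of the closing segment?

6 hours 10 minutes

The cold open ends at 5:13 PM − 80 min = 3:53 PM.
The interview segment ends at 3:53 PM − 405 min = 9:08 AM.
The cold open starts at 9:08 AM + 225 min = 12:53 PM.
The post-show starts at 12:53 PM − 110 min = 11:03 AM.
From 11:03 AM to 5:13 PM is 6 hours 10 minutes.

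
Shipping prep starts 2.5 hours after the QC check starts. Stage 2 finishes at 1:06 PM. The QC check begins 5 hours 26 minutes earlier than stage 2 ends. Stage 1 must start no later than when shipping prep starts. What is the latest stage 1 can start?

The QC check starts at 1:06 PM − 326 min = 7:40 AM.
Shipping prep starts at 7:40 AM + 150 min = 10:10 AM.
Stage 1 is bounded by shipping prep, so the latest it can start is 10:10 AM.

10:10 AM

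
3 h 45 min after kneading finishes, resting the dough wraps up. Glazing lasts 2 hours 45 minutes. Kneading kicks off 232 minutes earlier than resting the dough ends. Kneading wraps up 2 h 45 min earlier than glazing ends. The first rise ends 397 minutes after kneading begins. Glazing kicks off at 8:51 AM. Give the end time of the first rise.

3:21 PM

Glazing ends at 8:51 AM + 165 min = 11:36 AM.
Kneading ends at 11:36 AM − 165 min = 8:51 AM.
Resting the dough ends at 8:51 AM + 225 min = 12:36 PM.
Kneading starts at 12:36 PM − 232 min = 8:44 AM.
The first rise ends at 8:44 AM + 397 min = 3:21 PM.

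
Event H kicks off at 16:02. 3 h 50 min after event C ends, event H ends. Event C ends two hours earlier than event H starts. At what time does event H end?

17:52

Event C ends at 16:02 − 120 min = 14:02.
Event H ends at 14:02 + 230 min = 17:52.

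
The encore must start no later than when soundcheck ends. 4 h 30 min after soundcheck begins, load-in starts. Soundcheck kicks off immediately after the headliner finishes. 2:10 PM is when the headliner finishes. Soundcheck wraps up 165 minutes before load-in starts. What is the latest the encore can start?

3:55 PM

Soundcheck starts at 2:10 PM.
Load-in starts at 2:10 PM + 270 min = 6:40 PM.
Soundcheck ends at 6:40 PM − 165 min = 3:55 PM.
The encore is bounded by soundcheck, so the latest it can start is 3:55 PM.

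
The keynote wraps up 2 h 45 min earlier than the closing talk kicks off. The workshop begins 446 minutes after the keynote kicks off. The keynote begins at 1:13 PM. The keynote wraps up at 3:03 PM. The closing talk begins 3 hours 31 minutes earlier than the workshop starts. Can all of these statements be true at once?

The workshop starts at 1:13 PM + 446 min = 8:39 PM.
The closing talk starts at 8:39 PM − 211 min = 5:08 PM.
The keynote ends at 5:08 PM − 165 min = 2:23 PM.
But the keynote is also said to end at 3:03 PM — a 40-minute conflict.

No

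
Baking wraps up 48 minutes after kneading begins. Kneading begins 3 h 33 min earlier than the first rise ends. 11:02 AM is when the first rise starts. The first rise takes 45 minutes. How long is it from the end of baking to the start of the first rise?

two hours

The first rise ends at 11:02 AM + 45 min = 11:47 AM.
Kneading starts at 11:47 AM − 213 min = 8:14 AM.
Baking ends at 8:14 AM + 48 min = 9:02 AM.
From 9:02 AM to 11:02 AM is two hours.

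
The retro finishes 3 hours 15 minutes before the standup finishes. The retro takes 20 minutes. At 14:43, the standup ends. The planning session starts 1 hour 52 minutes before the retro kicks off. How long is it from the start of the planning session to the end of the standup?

The retro ends at 14:43 − 195 min = 11:28.
The retro starts at 11:28 − 20 min = 11:08.
The planning session starts at 11:08 − 112 min = 09:16.
From 09:16 to 14:43 is 5 hours 27 minutes.

5 hours 27 minutes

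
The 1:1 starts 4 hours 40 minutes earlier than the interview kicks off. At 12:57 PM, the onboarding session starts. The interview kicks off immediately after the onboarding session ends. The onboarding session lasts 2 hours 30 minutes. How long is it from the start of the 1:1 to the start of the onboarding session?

The onboarding session ends at 12:57 PM + 150 min = 3:27 PM.
So the interview starts at 3:27 PM.
The 1:1 starts at 3:27 PM − 280 min = 10:47 AM.
From 10:47 AM to 12:57 PM is 130 minutes.

130 minutes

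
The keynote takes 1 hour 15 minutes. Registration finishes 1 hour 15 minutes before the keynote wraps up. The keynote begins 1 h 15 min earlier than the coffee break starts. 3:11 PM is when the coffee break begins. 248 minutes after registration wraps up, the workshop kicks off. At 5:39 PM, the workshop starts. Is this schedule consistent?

No

The keynote starts at 3:11 PM − 75 min = 1:56 PM.
The keynote ends at 1:56 PM + 75 min = 3:11 PM.
Registration ends at 3:11 PM − 75 min = 1:56 PM.
The workshop starts at 1:56 PM + 248 min = 6:04 PM.
But the workshop is also said to start at 5:39 PM — a 25-minute conflict.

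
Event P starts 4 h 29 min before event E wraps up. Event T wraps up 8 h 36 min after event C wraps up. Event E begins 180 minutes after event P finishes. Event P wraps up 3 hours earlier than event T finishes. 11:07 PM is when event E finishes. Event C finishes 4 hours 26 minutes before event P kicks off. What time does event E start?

Event P starts at 11:07 PM − 269 min = 6:38 PM.
Event C ends at 6:38 PM − 266 min = 2:12 PM.
Event T ends at 2:12 PM + 516 min = 10:48 PM.
Event P ends at 10:48 PM − 180 min = 7:48 PM.
Event E starts at 7:48 PM + 180 min = 10:48 PM.

10:48 PM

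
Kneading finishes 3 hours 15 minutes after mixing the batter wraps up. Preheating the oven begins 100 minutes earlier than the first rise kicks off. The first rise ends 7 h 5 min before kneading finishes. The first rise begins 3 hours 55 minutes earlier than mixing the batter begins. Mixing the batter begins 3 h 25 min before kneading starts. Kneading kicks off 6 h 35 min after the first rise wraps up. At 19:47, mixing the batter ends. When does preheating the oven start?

Kneading ends at 19:47 + 195 min = 23:02.
The first rise ends at 23:02 − 425 min = 15:57.
Kneading starts at 15:57 + 395 min = 22:32.
Mixing the batter starts at 22:32 − 205 min = 19:07.
The first rise starts at 19:07 − 235 min = 15:12.
Preheating the oven starts at 15:12 − 100 min = 13:32.

13:32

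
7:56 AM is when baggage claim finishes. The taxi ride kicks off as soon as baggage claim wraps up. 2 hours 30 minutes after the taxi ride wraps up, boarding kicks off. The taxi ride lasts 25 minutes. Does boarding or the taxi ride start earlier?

the taxi ride

The taxi ride starts at 7:56 AM.
The taxi ride ends at 7:56 AM + 25 min = 8:21 AM.
Boarding starts at 8:21 AM + 150 min = 10:51 AM.
Boarding starts at 10:51 AM and the taxi ride starts at 7:56 AM, so the taxi ride is first.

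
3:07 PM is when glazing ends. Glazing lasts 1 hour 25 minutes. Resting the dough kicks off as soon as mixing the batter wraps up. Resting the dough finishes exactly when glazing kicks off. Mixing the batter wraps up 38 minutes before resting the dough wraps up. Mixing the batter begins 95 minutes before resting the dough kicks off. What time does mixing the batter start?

11:29 AM

Glazing starts at 3:07 PM − 85 min = 1:42 PM.
So resting the dough ends at 1:42 PM.
Mixing the batter ends at 1:42 PM − 38 min = 1:04 PM.
So resting the dough starts at 1:04 PM.
Mixing the batter starts at 1:04 PM − 95 min = 11:29 AM.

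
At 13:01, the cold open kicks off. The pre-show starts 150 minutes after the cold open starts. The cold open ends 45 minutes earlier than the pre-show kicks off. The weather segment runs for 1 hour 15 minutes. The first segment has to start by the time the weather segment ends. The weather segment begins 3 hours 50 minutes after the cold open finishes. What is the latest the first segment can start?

19:51

The pre-show starts at 13:01 + 150 min = 15:31.
The cold open ends at 15:31 − 45 min = 14:46.
The weather segment starts at 14:46 + 230 min = 18:36.
The weather segment ends at 18:36 + 75 min = 19:51.
The first segment is bounded by the weather segment, so the latest it can start is 19:51.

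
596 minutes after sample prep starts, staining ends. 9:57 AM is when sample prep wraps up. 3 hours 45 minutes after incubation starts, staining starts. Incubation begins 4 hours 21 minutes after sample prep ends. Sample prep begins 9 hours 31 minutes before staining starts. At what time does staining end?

Incubation starts at 9:57 AM + 261 min = 2:18 PM.
Staining starts at 2:18 PM + 225 min = 6:03 PM.
Sample prep starts at 6:03 PM − 571 min = 8:32 AM.
Staining ends at 8:32 AM + 596 min = 6:28 PM.

6:28 PM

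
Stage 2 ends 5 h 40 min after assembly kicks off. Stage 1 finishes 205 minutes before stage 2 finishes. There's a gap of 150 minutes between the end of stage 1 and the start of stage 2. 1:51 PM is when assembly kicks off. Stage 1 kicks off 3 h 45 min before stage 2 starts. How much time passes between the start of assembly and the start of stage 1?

Stage 2 ends at 1:51 PM + 340 min = 7:31 PM.
Stage 1 ends at 7:31 PM − 205 min = 4:06 PM.
Stage 2 starts at 4:06 PM + 150 min = 6:36 PM.
Stage 1 starts at 6:36 PM − 225 min = 2:51 PM.
From 1:51 PM to 2:51 PM is 60 minutes.

60 minutes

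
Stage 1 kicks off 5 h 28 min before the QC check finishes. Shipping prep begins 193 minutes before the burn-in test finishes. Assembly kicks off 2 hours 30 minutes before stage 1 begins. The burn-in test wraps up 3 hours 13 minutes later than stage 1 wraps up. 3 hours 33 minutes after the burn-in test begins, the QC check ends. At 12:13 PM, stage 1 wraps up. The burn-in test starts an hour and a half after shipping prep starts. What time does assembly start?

9:18 AM

The burn-in test ends at 12:13 PM + 193 min = 3:26 PM.
Shipping prep starts at 3:26 PM − 193 min = 12:13 PM.
The burn-in test starts at 12:13 PM + 90 min = 1:43 PM.
The QC check ends at 1:43 PM + 213 min = 5:16 PM.
Stage 1 starts at 5:16 PM − 328 min = 11:48 AM.
Assembly starts at 11:48 AM − 150 min = 9:18 AM.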